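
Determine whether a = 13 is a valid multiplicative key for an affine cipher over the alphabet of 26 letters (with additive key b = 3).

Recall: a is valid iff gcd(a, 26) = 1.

Step 1: Compute gcd(13, 26).
Step 2: gcd(13, 26) = 13.
Since gcd = 13 != 1, 13 shares a common factor with 26, so it cannot be used.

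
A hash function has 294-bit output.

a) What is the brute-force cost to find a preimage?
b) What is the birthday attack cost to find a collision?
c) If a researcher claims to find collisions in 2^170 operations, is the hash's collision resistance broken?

Step 1: Preimage resistance requires brute-force of 2^294 operations.
Step 2: Collision resistance (birthday bound) = 2^(294/2) = 2^147.
Step 3: The claimed attack costs 2^170 operations.
Step 4: Since 2^170 >= 2^147, the claimed attack is no faster than the generic birthday attack, so this does not break collision resistance.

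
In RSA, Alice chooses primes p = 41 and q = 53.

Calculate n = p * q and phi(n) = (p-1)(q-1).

Step 1: n = p * q = 41 * 53 = 2173.
Step 2: phi(n) = (p-1)(q-1) = 40 * 52 = 2080.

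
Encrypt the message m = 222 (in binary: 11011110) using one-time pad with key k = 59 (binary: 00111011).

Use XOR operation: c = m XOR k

Step 1: Write out the XOR operation bit by bit:
  Message: 11011110
  Key:     00111011
  XOR:     11100101
Step 2: Convert to decimal: 11100101 = 229.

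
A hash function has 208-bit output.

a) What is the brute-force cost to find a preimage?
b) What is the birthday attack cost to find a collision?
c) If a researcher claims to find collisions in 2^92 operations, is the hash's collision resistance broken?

Step 1: Preimage resistance requires brute-force of 2^208 operations.
Step 2: Collision resistance (birthday bound) = 2^(208/2) = 2^104.
Step 3: The claimed attack costs 2^92 operations.
Step 4: Since 2^92 < 2^104, the claimed attack beats the generic birthday bound, so collision resistance is broken.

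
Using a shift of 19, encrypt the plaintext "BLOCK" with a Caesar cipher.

Step 1: For each letter, shift forward by 19 positions (mod 26).
  B (position 1) -> position (1+19) mod 26 = 20 -> U
  L (position 11) -> position (11+19) mod 26 = 4 -> E
  O (position 14) -> position (14+19) mod 26 = 7 -> H
  C (position 2) -> position (2+19) mod 26 = 21 -> V
  K (position 10) -> position (10+19) mod 26 = 3 -> D
Result: UEHVD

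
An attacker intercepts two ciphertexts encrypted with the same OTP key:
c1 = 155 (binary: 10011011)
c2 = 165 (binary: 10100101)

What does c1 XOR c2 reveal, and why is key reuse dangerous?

Step 1: c1 XOR c2 = (m1 XOR k) XOR (m2 XOR k).
Step 2: By XOR associativity/commutativity: = m1 XOR m2 XOR k XOR k = m1 XOR m2.
Step 3: 10011011 XOR 10100101 = 00111110 = 62.
Step 4: The key cancels out! An attacker learns m1 XOR m2 = 62, revealing the relationship between plaintexts.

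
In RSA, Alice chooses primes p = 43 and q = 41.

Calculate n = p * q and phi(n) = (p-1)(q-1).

Step 1: n = p * q = 43 * 41 = 1763.
Step 2: phi(n) = (p-1)(q-1) = 42 * 40 = 1680.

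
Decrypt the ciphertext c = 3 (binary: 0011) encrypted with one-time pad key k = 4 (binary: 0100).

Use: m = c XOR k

Step 1: XOR ciphertext with key:
  Ciphertext: 0011
  Key:        0100
  XOR:        0111
Step 2: Plaintext = 0111 = 7 in decimal.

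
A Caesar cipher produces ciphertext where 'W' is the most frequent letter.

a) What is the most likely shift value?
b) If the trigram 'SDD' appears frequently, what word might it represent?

Step 1: In English, 'E' is the most frequent letter (12.7%).
Step 2: The most frequent ciphertext letter is 'W' (position 22).
Step 3: Shift = (22 - 4) mod 26 = 18.
Step 4: Decrypt 'SDD' by shifting back 18:
  S -> A
  D -> L
  D -> L
Step 5: 'SDD' decrypts to 'ALL'.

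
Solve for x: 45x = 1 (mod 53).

Step 1: We need x such that 45 * x = 1 (mod 53).
Step 2: Using the extended Euclidean algorithm or trial:
  45 * 33 = 1485 = 28 * 53 + 1.
Step 3: Since 1485 mod 53 = 1, the inverse is x = 33.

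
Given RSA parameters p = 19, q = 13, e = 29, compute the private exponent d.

Step 1: n = 19 * 13 = 247.
Step 2: phi(n) = 18 * 12 = 216.
Step 3: Find d such that 29 * d = 1 (mod 216).
Step 4: d = 29^(-1) mod 216 = 149.
Verification: 29 * 149 = 4321 = 20 * 216 + 1.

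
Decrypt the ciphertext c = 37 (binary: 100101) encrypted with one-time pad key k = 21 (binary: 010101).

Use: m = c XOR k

Step 1: XOR ciphertext with key:
  Ciphertext: 100101
  Key:        010101
  XOR:        110000
Step 2: Plaintext = 110000 = 48 in decimal.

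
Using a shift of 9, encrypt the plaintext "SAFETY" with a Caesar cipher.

Step 1: For each letter, shift forward by 9 positions (mod 26).
  S (position 18) -> position (18+9) mod 26 = 1 -> B
  A (position 0) -> position (0+9) mod 26 = 9 -> J
  F (position 5) -> position (5+9) mod 26 = 14 -> O
  E (position 4) -> position (4+9) mod 26 = 13 -> N
  T (position 19) -> position (19+9) mod 26 = 2 -> C
  Y (position 24) -> position (24+9) mod 26 = 7 -> H
Result: BJONCH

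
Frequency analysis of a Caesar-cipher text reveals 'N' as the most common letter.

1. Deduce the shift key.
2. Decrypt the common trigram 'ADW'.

Step 1: In English, 'E' is the most frequent letter (12.7%).
Step 2: The most frequent ciphertext letter is 'N' (position 13).
Step 3: Shift = (13 - 4) mod 26 = 9.
Step 4: Decrypt 'ADW' by shifting back 9:
  A -> R
  D -> U
  W -> N
Step 5: 'ADW' decrypts to 'RUN'.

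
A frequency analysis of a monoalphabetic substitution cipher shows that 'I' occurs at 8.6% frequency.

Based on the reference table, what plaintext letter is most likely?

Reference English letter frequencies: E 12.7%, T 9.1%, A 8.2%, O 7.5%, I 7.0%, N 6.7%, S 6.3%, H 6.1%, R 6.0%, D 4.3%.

Step 1: The observed frequency is 8.6%.
Step 2: Compare with English frequencies:
  E: 12.7% (difference: 4.1%)
  T: 9.1% (difference: 0.5%)
  A: 8.2% (difference: 0.4%) <-- closest
  O: 7.5% (difference: 1.1%)
  I: 7.0% (difference: 1.6%)
  N: 6.7% (difference: 1.9%)
  S: 6.3% (difference: 2.3%)
  H: 6.1% (difference: 2.5%)
  R: 6.0% (difference: 2.6%)
  D: 4.3% (difference: 4.3%)
Step 3: 'I' most likely represents 'A' (frequency 8.2%).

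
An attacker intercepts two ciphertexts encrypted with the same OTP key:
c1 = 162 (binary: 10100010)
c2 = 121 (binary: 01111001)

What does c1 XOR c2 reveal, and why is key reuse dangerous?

Step 1: c1 XOR c2 = (m1 XOR k) XOR (m2 XOR k).
Step 2: By XOR associativity/commutativity: = m1 XOR m2 XOR k XOR k = m1 XOR m2.
Step 3: 10100010 XOR 01111001 = 11011011 = 219.
Step 4: The key cancels out! An attacker learns m1 XOR m2 = 219, revealing the relationship between plaintexts.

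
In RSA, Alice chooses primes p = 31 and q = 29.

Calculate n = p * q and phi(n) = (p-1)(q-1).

Step 1: n = p * q = 31 * 29 = 899.
Step 2: phi(n) = (p-1)(q-1) = 30 * 28 = 840.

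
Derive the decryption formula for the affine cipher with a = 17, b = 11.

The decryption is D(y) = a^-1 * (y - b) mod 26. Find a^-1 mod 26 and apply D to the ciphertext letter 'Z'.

Step 1: Find a^-1, the modular inverse of 17 mod 26.
Step 2: We need 17 * a^-1 = 1 (mod 26).
Step 3: 17 * 23 = 391 = 15 * 26 + 1, so a^-1 = 23.
Step 4: D(y) = 23(y - 11) mod 26.
Step 5: Apply to 'Z' (y = 25): D(25) = 23 * (25 - 11) mod 26 = 23 * 14 mod 26 = 10 -> 'K'.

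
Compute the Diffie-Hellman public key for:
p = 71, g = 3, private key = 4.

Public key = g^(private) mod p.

Step 1: A = g^a mod p = 3^4 mod 71.
  3^1 mod 71 = 3
  3^2 mod 71 = (3 * 3) mod 71 = 9
  3^3 mod 71 = (9 * 3) mod 71 = 27
  3^4 mod 71 = (27 * 3) mod 71 = 10
Result: A = 10.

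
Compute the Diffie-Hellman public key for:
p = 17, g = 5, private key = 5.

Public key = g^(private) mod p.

Step 1: A = g^a mod p = 5^5 mod 17.
  5^1 mod 17 = 5
  5^2 mod 17 = (5 * 5) mod 17 = 8
  5^3 mod 17 = (8 * 5) mod 17 = 6
  5^4 mod 17 = (6 * 5) mod 17 = 13
  5^5 mod 17 = (13 * 5) mod 17 = 14
Result: A = 14.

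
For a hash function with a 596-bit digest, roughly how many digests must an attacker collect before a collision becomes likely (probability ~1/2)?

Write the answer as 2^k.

Step 1: The birthday paradox gives collision probability ~50% after sqrt(2^n) = 2^(n/2) hashes.
Step 2: For 596-bit output: 2^(596/2) = 2^298.
Step 3: Approximately 2^298 hash computations needed.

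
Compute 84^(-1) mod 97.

Step 1: We need x such that 84 * x = 1 (mod 97).
Step 2: Using the extended Euclidean algorithm or trial:
  84 * 82 = 6888 = 71 * 97 + 1.
Step 3: Since 6888 mod 97 = 1, the inverse is x = 82.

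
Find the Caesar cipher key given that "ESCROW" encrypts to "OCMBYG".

Step 1: Compare first letters: E (position 4) -> O (position 14).
Step 2: Shift = (14 - 4) mod 26 = 10.
The shift value is 10.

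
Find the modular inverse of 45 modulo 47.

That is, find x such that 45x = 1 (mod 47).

Step 1: We need x such that 45 * x = 1 (mod 47).
Step 2: Using the extended Euclidean algorithm or trial:
  45 * 23 = 1035 = 22 * 47 + 1.
Step 3: Since 1035 mod 47 = 1, the inverse is x = 23.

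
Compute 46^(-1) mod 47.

Step 1: We need x such that 46 * x = 1 (mod 47).
Step 2: Using the extended Euclidean algorithm or trial:
  46 * 46 = 2116 = 45 * 47 + 1.
Step 3: Since 2116 mod 47 = 1, the inverse is x = 46.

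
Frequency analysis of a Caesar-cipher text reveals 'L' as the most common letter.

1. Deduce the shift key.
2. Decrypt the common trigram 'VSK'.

Step 1: In English, 'E' is the most frequent letter (12.7%).
Step 2: The most frequent ciphertext letter is 'L' (position 11).
Step 3: Shift = (11 - 4) mod 26 = 7.
Step 4: Decrypt 'VSK' by shifting back 7:
  V -> O
  S -> L
  K -> D
Step 5: 'VSK' decrypts to 'OLD'.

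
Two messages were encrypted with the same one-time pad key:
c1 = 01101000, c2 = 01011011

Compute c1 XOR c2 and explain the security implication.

Step 1: c1 XOR c2 = (m1 XOR k) XOR (m2 XOR k).
Step 2: By XOR associativity/commutativity: = m1 XOR m2 XOR k XOR k = m1 XOR m2.
Step 3: 01101000 XOR 01011011 = 00110011 = 51.
Step 4: The key cancels out! An attacker learns m1 XOR m2 = 51, revealing the relationship between plaintexts.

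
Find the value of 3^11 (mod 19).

Step 1: Compute 3^11 mod 19 step by step, reducing modulo 19 at each step.
  3^1 mod 19 = 3
  3^2 mod 19 = (3 * 3) mod 19 = 9
  3^3 mod 19 = (9 * 3) mod 19 = 8
  3^4 mod 19 = (8 * 3) mod 19 = 5
  3^5 mod 19 = (5 * 3) mod 19 = 15
  3^6 mod 19 = (15 * 3) mod 19 = 7
  3^7 mod 19 = (7 * 3) mod 19 = 2
  3^8 mod 19 = (2 * 3) mod 19 = 6
  3^9 mod 19 = (6 * 3) mod 19 = 18
  3^10 mod 19 = (18 * 3) mod 19 = 16
  3^11 mod 19 = (16 * 3) mod 19 = 10
Step 2: Result = 10.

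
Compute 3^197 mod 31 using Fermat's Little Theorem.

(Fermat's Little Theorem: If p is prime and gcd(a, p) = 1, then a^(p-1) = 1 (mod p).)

Step 1: Since 31 is prime, by Fermat's Little Theorem: 3^30 = 1 (mod 31).
Step 2: Reduce exponent: 197 mod 30 = 17.
Step 3: So 3^197 = 3^17 (mod 31).
Step 4: 3^17 mod 31 = 22.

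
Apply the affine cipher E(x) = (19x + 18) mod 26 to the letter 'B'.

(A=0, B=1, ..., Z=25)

Step 1: Convert 'B' to number: x = 1.
Step 2: E(1) = (19 * 1 + 18) mod 26 = 37 mod 26 = 11.
Step 3: Convert 11 back to letter: L.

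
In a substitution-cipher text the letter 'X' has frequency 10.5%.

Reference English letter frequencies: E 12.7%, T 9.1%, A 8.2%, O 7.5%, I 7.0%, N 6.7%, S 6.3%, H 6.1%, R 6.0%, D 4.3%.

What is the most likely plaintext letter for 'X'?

Step 1: The observed frequency is 10.5%.
Step 2: Compare with English frequencies:
  E: 12.7% (difference: 2.2%)
  T: 9.1% (difference: 1.4%) <-- closest
  A: 8.2% (difference: 2.3%)
  O: 7.5% (difference: 3.0%)
  I: 7.0% (difference: 3.5%)
  N: 6.7% (difference: 3.8%)
  S: 6.3% (difference: 4.2%)
  H: 6.1% (difference: 4.4%)
  R: 6.0% (difference: 4.5%)
  D: 4.3% (difference: 6.2%)
Step 3: 'X' most likely represents 'T' (frequency 9.1%).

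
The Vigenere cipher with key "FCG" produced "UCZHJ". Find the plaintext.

Step 1: Extend key: FCGFC
Step 2: Decrypt each letter (c - k) mod 26:
  U(20) - F(5) = (20-5) mod 26 = 15 = P
  C(2) - C(2) = (2-2) mod 26 = 0 = A
  Z(25) - G(6) = (25-6) mod 26 = 19 = T
  H(7) - F(5) = (7-5) mod 26 = 2 = C
  J(9) - C(2) = (9-2) mod 26 = 7 = H
Plaintext: PATCH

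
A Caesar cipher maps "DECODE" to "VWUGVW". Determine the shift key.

Step 1: Compare first letters: D (position 3) -> V (position 21).
Step 2: Shift = (21 - 3) mod 26 = 18.
The shift value is 18.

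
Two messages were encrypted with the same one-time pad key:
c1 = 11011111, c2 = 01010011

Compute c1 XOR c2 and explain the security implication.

Step 1: c1 XOR c2 = (m1 XOR k) XOR (m2 XOR k).
Step 2: By XOR associativity/commutativity: = m1 XOR m2 XOR k XOR k = m1 XOR m2.
Step 3: 11011111 XOR 01010011 = 10001100 = 140.
Step 4: The key cancels out! An attacker learns m1 XOR m2 = 140, revealing the relationship between plaintexts.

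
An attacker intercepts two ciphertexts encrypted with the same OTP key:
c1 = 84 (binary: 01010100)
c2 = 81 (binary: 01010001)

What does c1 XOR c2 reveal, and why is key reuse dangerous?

Step 1: c1 XOR c2 = (m1 XOR k) XOR (m2 XOR k).
Step 2: By XOR associativity/commutativity: = m1 XOR m2 XOR k XOR k = m1 XOR m2.
Step 3: 01010100 XOR 01010001 = 00000101 = 5.
Step 4: The key cancels out! An attacker learns m1 XOR m2 = 5, revealing the relationship between plaintexts.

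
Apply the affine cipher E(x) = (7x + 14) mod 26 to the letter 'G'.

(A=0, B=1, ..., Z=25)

Step 1: Convert 'G' to number: x = 6.
Step 2: E(6) = (7 * 6 + 14) mod 26 = 56 mod 26 = 4.
Step 3: Convert 4 back to letter: E.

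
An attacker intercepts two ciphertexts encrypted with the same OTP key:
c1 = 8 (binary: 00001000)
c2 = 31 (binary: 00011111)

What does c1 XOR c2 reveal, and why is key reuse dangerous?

Step 1: c1 XOR c2 = (m1 XOR k) XOR (m2 XOR k).
Step 2: By XOR associativity/commutativity: = m1 XOR m2 XOR k XOR k = m1 XOR m2.
Step 3: 00001000 XOR 00011111 = 00010111 = 23.
Step 4: The key cancels out! An attacker learns m1 XOR m2 = 23, revealing the relationship between plaintexts.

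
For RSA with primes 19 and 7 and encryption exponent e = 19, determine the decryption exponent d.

Step 1: n = 19 * 7 = 133.
Step 2: phi(n) = 18 * 6 = 108.
Step 3: Find d such that 19 * d = 1 (mod 108).
Step 4: d = 19^(-1) mod 108 = 91.
Verification: 19 * 91 = 1729 = 16 * 108 + 1.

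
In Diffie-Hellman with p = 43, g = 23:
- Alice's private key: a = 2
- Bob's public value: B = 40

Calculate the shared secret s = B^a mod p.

Step 1: s = B^a mod p = 40^2 mod 43.
  40^1 mod 43 = 40
  40^2 mod 43 = (40 * 40) mod 43 = 9
Result: shared secret = 9.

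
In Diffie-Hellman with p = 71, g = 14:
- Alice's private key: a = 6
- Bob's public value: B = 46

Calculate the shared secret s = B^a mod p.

Step 1: s = B^a mod p = 46^6 mod 71.
  46^1 mod 71 = 46
  46^2 mod 71 = (46 * 46) mod 71 = 57
  46^3 mod 71 = (57 * 46) mod 71 = 66
  46^4 mod 71 = (66 * 46) mod 71 = 54
  46^5 mod 71 = (54 * 46) mod 71 = 70
  46^6 mod 71 = (70 * 46) mod 71 = 25
Result: shared secret = 25.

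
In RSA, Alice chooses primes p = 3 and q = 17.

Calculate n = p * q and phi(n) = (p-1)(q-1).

Step 1: n = p * q = 3 * 17 = 51.
Step 2: phi(n) = (p-1)(q-1) = 2 * 16 = 32.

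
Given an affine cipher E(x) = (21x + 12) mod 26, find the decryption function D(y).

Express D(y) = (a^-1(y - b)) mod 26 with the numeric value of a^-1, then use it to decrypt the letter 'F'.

Step 1: Find a^-1, the modular inverse of 21 mod 26.
Step 2: We need 21 * a^-1 = 1 (mod 26).
Step 3: 21 * 5 = 105 = 4 * 26 + 1, so a^-1 = 5.
Step 4: D(y) = 5(y - 12) mod 26.
Step 5: Apply to 'F' (y = 5): D(5) = 5 * (5 - 12) mod 26 = 5 * -7 mod 26 = 17 -> 'R'.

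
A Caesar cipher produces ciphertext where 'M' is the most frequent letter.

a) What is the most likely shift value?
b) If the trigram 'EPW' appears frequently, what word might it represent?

Step 1: In English, 'E' is the most frequent letter (12.7%).
Step 2: The most frequent ciphertext letter is 'M' (position 12).
Step 3: Shift = (12 - 4) mod 26 = 8.
Step 4: Decrypt 'EPW' by shifting back 8:
  E -> W
  P -> H
  W -> O
Step 5: 'EPW' decrypts to 'WHO'.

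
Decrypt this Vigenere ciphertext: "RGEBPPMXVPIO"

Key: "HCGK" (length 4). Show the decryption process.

Step 1: Key 'HCGK' has length 4. Extended key: HCGKHCGKHCGK
Step 2: Decrypt each position:
  R(17) - H(7) = 10 = K
  G(6) - C(2) = 4 = E
  E(4) - G(6) = 24 = Y
  B(1) - K(10) = 17 = R
  P(15) - H(7) = 8 = I
  P(15) - C(2) = 13 = N
  M(12) - G(6) = 6 = G
  X(23) - K(10) = 13 = N
  V(21) - H(7) = 14 = O
  P(15) - C(2) = 13 = N
  I(8) - G(6) = 2 = C
  O(14) - K(10) = 4 = E
Plaintext: KEYRINGNONCE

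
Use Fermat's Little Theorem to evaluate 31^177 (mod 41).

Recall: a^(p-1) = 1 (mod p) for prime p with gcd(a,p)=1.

Step 1: Since 41 is prime, by Fermat's Little Theorem: 31^40 = 1 (mod 41).
Step 2: Reduce exponent: 177 mod 40 = 17.
Step 3: So 31^177 = 31^17 (mod 41).
Step 4: 31^17 mod 41 = 23.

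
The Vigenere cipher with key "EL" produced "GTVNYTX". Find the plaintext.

Step 1: Extend key: ELELELE
Step 2: Decrypt each letter (c - k) mod 26:
  G(6) - E(4) = (6-4) mod 26 = 2 = C
  T(19) - L(11) = (19-11) mod 26 = 8 = I
  V(21) - E(4) = (21-4) mod 26 = 17 = R
  N(13) - L(11) = (13-11) mod 26 = 2 = C
  Y(24) - E(4) = (24-4) mod 26 = 20 = U
  T(19) - L(11) = (19-11) mod 26 = 8 = I
  X(23) - E(4) = (23-4) mod 26 = 19 = T
Plaintext: CIRCUIT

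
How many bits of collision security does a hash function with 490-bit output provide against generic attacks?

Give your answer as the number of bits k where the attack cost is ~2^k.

Step 1: The hash has a 490-bit output.
Step 2: Collision resistance means it should be infeasible to find any x != y with h(x) = h(y).
By the birthday bound, a generic collision search succeeds after about sqrt(2^490) = 2^(490/2) = 2^245 evaluations.
Step 3: Security level = 245 bits.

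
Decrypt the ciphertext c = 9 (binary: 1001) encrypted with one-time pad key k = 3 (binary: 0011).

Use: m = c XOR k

Step 1: XOR ciphertext with key:
  Ciphertext: 1001
  Key:        0011
  XOR:        1010
Step 2: Plaintext = 1010 = 10 in decimal.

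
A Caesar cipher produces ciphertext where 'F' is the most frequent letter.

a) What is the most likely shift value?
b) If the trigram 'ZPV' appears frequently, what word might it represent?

Step 1: In English, 'E' is the most frequent letter (12.7%).
Step 2: The most frequent ciphertext letter is 'F' (position 5).
Step 3: Shift = (5 - 4) mod 26 = 1.
Step 4: Decrypt 'ZPV' by shifting back 1:
  Z -> Y
  P -> O
  V -> U
Step 5: 'ZPV' decrypts to 'YOU'.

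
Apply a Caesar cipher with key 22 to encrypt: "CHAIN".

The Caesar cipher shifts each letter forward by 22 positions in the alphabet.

Step 1: For each letter, shift forward by 22 positions (mod 26).
  C (position 2) -> position (2+22) mod 26 = 24 -> Y
  H (position 7) -> position (7+22) mod 26 = 3 -> D
  A (position 0) -> position (0+22) mod 26 = 22 -> W
  I (position 8) -> position (8+22) mod 26 = 4 -> E
  N (position 13) -> position (13+22) mod 26 = 9 -> J
Result: YDWEJ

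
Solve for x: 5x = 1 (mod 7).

Step 1: We need x such that 5 * x = 1 (mod 7).
Step 2: Using the extended Euclidean algorithm or trial:
  5 * 3 = 15 = 2 * 7 + 1.
Step 3: Since 15 mod 7 = 1, the inverse is x = 3.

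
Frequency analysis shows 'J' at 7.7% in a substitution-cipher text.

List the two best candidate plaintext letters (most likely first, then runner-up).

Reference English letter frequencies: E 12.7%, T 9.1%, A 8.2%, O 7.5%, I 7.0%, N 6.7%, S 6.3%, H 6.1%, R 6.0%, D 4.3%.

Step 1: Observed frequency of 'J' is 7.7%.
Step 2: Compute distances to each reference frequency and sort:
  O (7.5%): difference = 0.2% <-- BEST
  A (8.2%): difference = 0.5% <-- RUNNER-UP
  I (7.0%): difference = 0.7%
  N (6.7%): difference = 1.0%
  T (9.1%): difference = 1.4%
Step 3: Most likely is 'O' (7.5%, diff 0.2%); second most likely is 'A' (8.2%, diff 0.5%).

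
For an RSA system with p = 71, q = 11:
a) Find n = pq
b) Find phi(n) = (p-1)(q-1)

Step 1: n = p * q = 71 * 11 = 781.
Step 2: phi(n) = (p-1)(q-1) = 70 * 10 = 700.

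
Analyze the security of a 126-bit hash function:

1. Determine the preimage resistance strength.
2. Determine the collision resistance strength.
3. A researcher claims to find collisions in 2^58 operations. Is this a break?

Step 1: Preimage resistance requires brute-force of 2^126 operations.
Step 2: Collision resistance (birthday bound) = 2^(126/2) = 2^63.
Step 3: The claimed attack costs 2^58 operations.
Step 4: Since 2^58 < 2^63, the claimed attack beats the generic birthday bound, so collision resistance is broken.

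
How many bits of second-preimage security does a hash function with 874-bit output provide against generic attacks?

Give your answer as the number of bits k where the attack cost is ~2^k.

Step 1: The hash has a 874-bit output.
Step 2: Second-preimage resistance means: given a specific input x, it should be infeasible to find a different y with h(y) = h(x).
With a 874-bit output, a generic search for a second preimage costs about 2^874 evaluations (each trial matches the fixed target with probability 2^-874).
Step 3: Security level = 874 bits.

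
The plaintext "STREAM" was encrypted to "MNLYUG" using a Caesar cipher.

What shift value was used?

Step 1: Compare first letters: S (position 18) -> M (position 12).
Step 2: Shift = (12 - 18) mod 26 = 20.
The shift value is 20.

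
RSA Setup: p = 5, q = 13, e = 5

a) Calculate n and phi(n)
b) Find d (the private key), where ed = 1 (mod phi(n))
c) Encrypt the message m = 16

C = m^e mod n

Step 1: n = 5 * 13 = 65.
Step 2: phi(n) = (5-1)(13-1) = 4 * 12 = 48.
Step 3: Find d = 5^(-1) mod 48 = 29.
  Verify: 5 * 29 = 145 = 1 (mod 48).
Step 4: C = 16^5 mod 65 = 61.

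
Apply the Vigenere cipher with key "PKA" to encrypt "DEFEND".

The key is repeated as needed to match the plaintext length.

Step 1: Repeat key to match plaintext length:
  Plaintext: DEFEND
  Key:       PKAPKA
Step 2: Encrypt each letter:
  D(3) + P(15) = (3+15) mod 26 = 18 = S
  E(4) + K(10) = (4+10) mod 26 = 14 = O
  F(5) + A(0) = (5+0) mod 26 = 5 = F
  E(4) + P(15) = (4+15) mod 26 = 19 = T
  N(13) + K(10) = (13+10) mod 26 = 23 = X
  D(3) + A(0) = (3+0) mod 26 = 3 = D
Ciphertext: SOFTXD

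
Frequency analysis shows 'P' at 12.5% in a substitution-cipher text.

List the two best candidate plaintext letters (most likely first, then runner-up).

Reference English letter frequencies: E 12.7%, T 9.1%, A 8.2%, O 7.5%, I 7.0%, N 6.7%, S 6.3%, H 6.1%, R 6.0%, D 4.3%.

Step 1: Observed frequency of 'P' is 12.5%.
Step 2: Compute distances to each reference frequency and sort:
  E (12.7%): difference = 0.2% <-- BEST
  T (9.1%): difference = 3.4% <-- RUNNER-UP
  A (8.2%): difference = 4.3%
  O (7.5%): difference = 5.0%
  I (7.0%): difference = 5.5%
Step 3: Most likely is 'E' (12.7%, diff 0.2%); second most likely is 'T' (9.1%, diff 3.4%).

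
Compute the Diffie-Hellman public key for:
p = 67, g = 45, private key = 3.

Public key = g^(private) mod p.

Step 1: A = g^a mod p = 45^3 mod 67.
  45^1 mod 67 = 45
  45^2 mod 67 = (45 * 45) mod 67 = 15
  45^3 mod 67 = (15 * 45) mod 67 = 5
Result: A = 5.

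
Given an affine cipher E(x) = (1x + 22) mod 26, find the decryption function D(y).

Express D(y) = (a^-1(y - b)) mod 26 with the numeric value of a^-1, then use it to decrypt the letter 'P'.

Step 1: Find a^-1, the modular inverse of 1 mod 26.
Step 2: We need 1 * a^-1 = 1 (mod 26).
Step 3: 1 * 1 = 1 = 0 * 26 + 1, so a^-1 = 1.
Step 4: D(y) = 1(y - 22) mod 26.
Step 5: Apply to 'P' (y = 15): D(15) = 1 * (15 - 22) mod 26 = 1 * -7 mod 26 = 19 -> 'T'.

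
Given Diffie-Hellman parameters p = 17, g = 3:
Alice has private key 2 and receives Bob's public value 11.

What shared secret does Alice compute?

Step 1: s = B^a mod p = 11^2 mod 17.
  11^1 mod 17 = 11
  11^2 mod 17 = (11 * 11) mod 17 = 2
Result: shared secret = 2.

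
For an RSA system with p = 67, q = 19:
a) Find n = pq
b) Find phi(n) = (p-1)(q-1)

Step 1: n = p * q = 67 * 19 = 1273.
Step 2: phi(n) = (p-1)(q-1) = 66 * 18 = 1188.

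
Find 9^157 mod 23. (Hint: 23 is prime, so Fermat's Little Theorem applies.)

Step 1: Since 23 is prime, by Fermat's Little Theorem: 9^22 = 1 (mod 23).
Step 2: Reduce exponent: 157 mod 22 = 3.
Step 3: So 9^157 = 9^3 (mod 23).
Step 4: 9^3 mod 23 = 16.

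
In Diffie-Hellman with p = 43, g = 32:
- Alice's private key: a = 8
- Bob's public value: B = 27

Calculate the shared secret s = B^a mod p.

Step 1: s = B^a mod p = 27^8 mod 43.
  27^1 mod 43 = 27
  27^2 mod 43 = (27 * 27) mod 43 = 41
  27^3 mod 43 = (41 * 27) mod 43 = 32
  27^4 mod 43 = (32 * 27) mod 43 = 4
  27^5 mod 43 = (4 * 27) mod 43 = 22
  27^6 mod 43 = (22 * 27) mod 43 = 35
  27^7 mod 43 = (35 * 27) mod 43 = 42
  27^8 mod 43 = (42 * 27) mod 43 = 16
Result: shared secret = 16.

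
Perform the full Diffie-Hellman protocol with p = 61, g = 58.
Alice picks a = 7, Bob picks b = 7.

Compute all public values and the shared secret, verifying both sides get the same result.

Step 1: A = g^a mod p = 58^7 mod 61 = 9.
Step 2: B = g^b mod p = 58^7 mod 61 = 9.
Step 3: Alice computes s = B^a mod p = 9^7 mod 61 = 20.
Step 4: Bob computes s = A^b mod p = 9^7 mod 61 = 20.
Both sides agree: shared secret = 20.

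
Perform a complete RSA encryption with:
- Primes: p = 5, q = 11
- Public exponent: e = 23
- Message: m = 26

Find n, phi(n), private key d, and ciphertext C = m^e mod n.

Step 1: n = 5 * 11 = 55.
Step 2: phi(n) = (5-1)(11-1) = 4 * 10 = 40.
Step 3: Find d = 23^(-1) mod 40 = 7.
  Verify: 23 * 7 = 161 = 1 (mod 40).
Step 4: C = 26^23 mod 55 = 31.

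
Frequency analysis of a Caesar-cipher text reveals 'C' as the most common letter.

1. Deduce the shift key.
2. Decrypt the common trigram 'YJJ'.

Step 1: In English, 'E' is the most frequent letter (12.7%).
Step 2: The most frequent ciphertext letter is 'C' (position 2).
Step 3: Shift = (2 - 4) mod 26 = 24.
Step 4: Decrypt 'YJJ' by shifting back 24:
  Y -> A
  J -> L
  J -> L
Step 5: 'YJJ' decrypts to 'ALL'.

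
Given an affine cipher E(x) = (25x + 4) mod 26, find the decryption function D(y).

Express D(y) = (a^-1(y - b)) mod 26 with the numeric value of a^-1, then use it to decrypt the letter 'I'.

Step 1: Find a^-1, the modular inverse of 25 mod 26.
Step 2: We need 25 * a^-1 = 1 (mod 26).
Step 3: 25 * 25 = 625 = 24 * 26 + 1, so a^-1 = 25.
Step 4: D(y) = 25(y - 4) mod 26.
Step 5: Apply to 'I' (y = 8): D(8) = 25 * (8 - 4) mod 26 = 25 * 4 mod 26 = 22 -> 'W'.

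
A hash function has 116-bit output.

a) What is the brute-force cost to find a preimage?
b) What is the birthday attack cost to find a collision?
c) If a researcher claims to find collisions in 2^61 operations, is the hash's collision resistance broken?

Step 1: Preimage resistance requires brute-force of 2^116 operations.
Step 2: Collision resistance (birthday bound) = 2^(116/2) = 2^58.
Step 3: The claimed attack costs 2^61 operations.
Step 4: Since 2^61 >= 2^58, the claimed attack is no faster than the generic birthday attack, so this does not break collision resistance.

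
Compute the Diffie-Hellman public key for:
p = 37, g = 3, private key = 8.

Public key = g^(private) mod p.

Step 1: A = g^a mod p = 3^8 mod 37.
  3^1 mod 37 = 3
  3^2 mod 37 = (3 * 3) mod 37 = 9
  3^3 mod 37 = (9 * 3) mod 37 = 27
  3^4 mod 37 = (27 * 3) mod 37 = 7
  3^5 mod 37 = (7 * 3) mod 37 = 21
  3^6 mod 37 = (21 * 3) mod 37 = 26
  3^7 mod 37 = (26 * 3) mod 37 = 4
  3^8 mod 37 = (4 * 3) mod 37 = 12
Result: A = 12.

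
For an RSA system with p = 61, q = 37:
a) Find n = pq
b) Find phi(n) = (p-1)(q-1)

Step 1: n = p * q = 61 * 37 = 2257.
Step 2: phi(n) = (p-1)(q-1) = 60 * 36 = 2160.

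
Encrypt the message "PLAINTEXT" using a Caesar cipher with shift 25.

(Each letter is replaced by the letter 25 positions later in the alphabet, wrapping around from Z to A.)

Step 1: For each letter, shift forward by 25 positions (mod 26).
  P (position 15) -> position (15+25) mod 26 = 14 -> O
  L (position 11) -> position (11+25) mod 26 = 10 -> K
  A (position 0) -> position (0+25) mod 26 = 25 -> Z
  I (position 8) -> position (8+25) mod 26 = 7 -> H
  N (position 13) -> position (13+25) mod 26 = 12 -> M
  T (position 19) -> position (19+25) mod 26 = 18 -> S
  E (position 4) -> position (4+25) mod 26 = 3 -> D
  X (position 23) -> position (23+25) mod 26 = 22 -> W
  T (position 19) -> position (19+25) mod 26 = 18 -> S
Result: OKZHMSDWS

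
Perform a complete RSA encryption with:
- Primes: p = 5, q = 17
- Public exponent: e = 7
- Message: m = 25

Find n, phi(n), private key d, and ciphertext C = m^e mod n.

Step 1: n = 5 * 17 = 85.
Step 2: phi(n) = (5-1)(17-1) = 4 * 16 = 64.
Step 3: Find d = 7^(-1) mod 64 = 55.
  Verify: 7 * 55 = 385 = 1 (mod 64).
Step 4: C = 25^7 mod 85 = 15.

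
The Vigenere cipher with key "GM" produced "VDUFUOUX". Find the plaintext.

Step 1: Extend key: GMGMGMGM
Step 2: Decrypt each letter (c - k) mod 26:
  V(21) - G(6) = (21-6) mod 26 = 15 = P
  D(3) - M(12) = (3-12) mod 26 = 17 = R
  U(20) - G(6) = (20-6) mod 26 = 14 = O
  F(5) - M(12) = (5-12) mod 26 = 19 = T
  U(20) - G(6) = (20-6) mod 26 = 14 = O
  O(14) - M(12) = (14-12) mod 26 = 2 = C
  U(20) - G(6) = (20-6) mod 26 = 14 = O
  X(23) - M(12) = (23-12) mod 26 = 11 = L
Plaintext: PROTOCOL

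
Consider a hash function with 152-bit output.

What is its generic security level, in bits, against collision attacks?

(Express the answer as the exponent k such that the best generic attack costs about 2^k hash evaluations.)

Step 1: The hash has a 152-bit output.
Step 2: Collision resistance means it should be infeasible to find any x != y with h(x) = h(y).
By the birthday bound, a generic collision search succeeds after about sqrt(2^152) = 2^(152/2) = 2^76 evaluations.
Step 3: Security level = 76 bits.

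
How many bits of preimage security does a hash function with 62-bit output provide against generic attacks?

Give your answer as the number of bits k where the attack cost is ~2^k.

Step 1: The hash has a 62-bit output.
Step 2: Preimage resistance means: given a digest h(x), it should be infeasible to find any input that hashes to it.
With a 62-bit output there are 2^62 possible digests, so a generic brute-force preimage search costs about 2^62 evaluations.
Step 3: Security level = 62 bits.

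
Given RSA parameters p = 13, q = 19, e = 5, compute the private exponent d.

Step 1: n = 13 * 19 = 247.
Step 2: phi(n) = 12 * 18 = 216.
Step 3: Find d such that 5 * d = 1 (mod 216).
Step 4: d = 5^(-1) mod 216 = 173.
Verification: 5 * 173 = 865 = 4 * 216 + 1.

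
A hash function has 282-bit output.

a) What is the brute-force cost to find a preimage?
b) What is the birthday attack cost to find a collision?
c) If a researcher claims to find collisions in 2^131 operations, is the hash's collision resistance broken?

Step 1: Preimage resistance requires brute-force of 2^282 operations.
Step 2: Collision resistance (birthday bound) = 2^(282/2) = 2^141.
Step 3: The claimed attack costs 2^131 operations.
Step 4: Since 2^131 < 2^141, the claimed attack beats the generic birthday bound, so collision resistance is broken.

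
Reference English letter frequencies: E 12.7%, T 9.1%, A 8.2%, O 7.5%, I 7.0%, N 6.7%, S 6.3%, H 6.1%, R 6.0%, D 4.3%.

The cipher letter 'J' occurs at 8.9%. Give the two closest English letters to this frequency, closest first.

Step 1: Observed frequency of 'J' is 8.9%.
Step 2: Compute distances to each reference frequency and sort:
  T (9.1%): difference = 0.2% <-- BEST
  A (8.2%): difference = 0.7% <-- RUNNER-UP
  O (7.5%): difference = 1.4%
  I (7.0%): difference = 1.9%
  N (6.7%): difference = 2.2%
Step 3: Most likely is 'T' (9.1%, diff 0.2%); second most likely is 'A' (8.2%, diff 0.7%).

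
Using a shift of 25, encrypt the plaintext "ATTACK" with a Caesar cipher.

Step 1: For each letter, shift forward by 25 positions (mod 26).
  A (position 0) -> position (0+25) mod 26 = 25 -> Z
  T (position 19) -> position (19+25) mod 26 = 18 -> S
  T (position 19) -> position (19+25) mod 26 = 18 -> S
  A (position 0) -> position (0+25) mod 26 = 25 -> Z
  C (position 2) -> position (2+25) mod 26 = 1 -> B
  K (position 10) -> position (10+25) mod 26 = 9 -> J
Result: ZSSZBJ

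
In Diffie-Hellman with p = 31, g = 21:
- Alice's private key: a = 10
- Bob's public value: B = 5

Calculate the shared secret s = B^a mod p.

Step 1: s = B^a mod p = 5^10 mod 31.
  5^1 mod 31 = 5
  5^2 mod 31 = (5 * 5) mod 31 = 25
  5^3 mod 31 = (25 * 5) mod 31 = 1
  5^4 mod 31 = (1 * 5) mod 31 = 5
  5^5 mod 31 = (5 * 5) mod 31 = 25
  5^6 mod 31 = (25 * 5) mod 31 = 1
  5^7 mod 31 = (1 * 5) mod 31 = 5
  5^8 mod 31 = (5 * 5) mod 31 = 25
  5^9 mod 31 = (25 * 5) mod 31 = 1
  5^10 mod 31 = (1 * 5) mod 31 = 5
Result: shared secret = 5.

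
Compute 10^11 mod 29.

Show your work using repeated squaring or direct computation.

Step 1: Compute 10^11 mod 29 step by step, reducing modulo 29 at each step.
  10^1 mod 29 = 10
  10^2 mod 29 = (10 * 10) mod 29 = 13
  10^3 mod 29 = (13 * 10) mod 29 = 14
  10^4 mod 29 = (14 * 10) mod 29 = 24
  10^5 mod 29 = (24 * 10) mod 29 = 8
  10^6 mod 29 = (8 * 10) mod 29 = 22
  10^7 mod 29 = (22 * 10) mod 29 = 17
  10^8 mod 29 = (17 * 10) mod 29 = 25
  10^9 mod 29 = (25 * 10) mod 29 = 18
  10^10 mod 29 = (18 * 10) mod 29 = 6
  10^11 mod 29 = (6 * 10) mod 29 = 2
Step 2: Result = 2.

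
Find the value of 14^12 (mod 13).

Step 1: Compute 14^12 mod 13 step by step, reducing modulo 13 at each step.
  14^1 mod 13 = 1
  14^2 mod 13 = (1 * 14) mod 13 = 1
  14^3 mod 13 = (1 * 14) mod 13 = 1
  14^4 mod 13 = (1 * 14) mod 13 = 1
  14^5 mod 13 = (1 * 14) mod 13 = 1
  14^6 mod 13 = (1 * 14) mod 13 = 1
  14^7 mod 13 = (1 * 14) mod 13 = 1
  14^8 mod 13 = (1 * 14) mod 13 = 1
  14^9 mod 13 = (1 * 14) mod 13 = 1
  14^10 mod 13 = (1 * 14) mod 13 = 1
  14^11 mod 13 = (1 * 14) mod 13 = 1
  14^12 mod 13 = (1 * 14) mod 13 = 1
Step 2: Result = 1.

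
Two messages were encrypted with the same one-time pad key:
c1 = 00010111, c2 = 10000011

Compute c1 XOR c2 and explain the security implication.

Step 1: c1 XOR c2 = (m1 XOR k) XOR (m2 XOR k).
Step 2: By XOR associativity/commutativity: = m1 XOR m2 XOR k XOR k = m1 XOR m2.
Step 3: 00010111 XOR 10000011 = 10010100 = 148.
Step 4: The key cancels out! An attacker learns m1 XOR m2 = 148, revealing the relationship between plaintexts.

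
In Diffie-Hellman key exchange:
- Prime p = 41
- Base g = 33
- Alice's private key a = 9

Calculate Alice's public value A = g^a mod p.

Step 1: A = g^a mod p = 33^9 mod 41.
  33^1 mod 41 = 33
  33^2 mod 41 = (33 * 33) mod 41 = 23
  33^3 mod 41 = (23 * 33) mod 41 = 21
  33^4 mod 41 = (21 * 33) mod 41 = 37
  33^5 mod 41 = (37 * 33) mod 41 = 32
  33^6 mod 41 = (32 * 33) mod 41 = 31
  33^7 mod 41 = (31 * 33) mod 41 = 39
  33^8 mod 41 = (39 * 33) mod 41 = 16
  33^9 mod 41 = (16 * 33) mod 41 = 36
Result: A = 36.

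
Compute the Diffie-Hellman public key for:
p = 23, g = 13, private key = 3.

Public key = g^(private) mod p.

Step 1: A = g^a mod p = 13^3 mod 23.
  13^1 mod 23 = 13
  13^2 mod 23 = (13 * 13) mod 23 = 8
  13^3 mod 23 = (8 * 13) mod 23 = 12
Result: A = 12.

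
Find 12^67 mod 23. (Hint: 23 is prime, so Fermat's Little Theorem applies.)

Step 1: Since 23 is prime, by Fermat's Little Theorem: 12^22 = 1 (mod 23).
Step 2: Reduce exponent: 67 mod 22 = 1.
Step 3: So 12^67 = 12^1 (mod 23).
Step 4: 12^1 mod 23 = 12.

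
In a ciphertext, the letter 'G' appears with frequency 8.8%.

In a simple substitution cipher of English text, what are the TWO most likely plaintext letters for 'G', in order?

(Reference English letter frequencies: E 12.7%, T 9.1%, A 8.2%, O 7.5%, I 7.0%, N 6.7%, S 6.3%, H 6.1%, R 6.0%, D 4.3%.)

Step 1: Observed frequency of 'G' is 8.8%.
Step 2: Compute distances to each reference frequency and sort:
  T (9.1%): difference = 0.3% <-- BEST
  A (8.2%): difference = 0.6% <-- RUNNER-UP
  O (7.5%): difference = 1.3%
  I (7.0%): difference = 1.8%
  N (6.7%): difference = 2.1%
Step 3: Most likely is 'T' (9.1%, diff 0.3%); second most likely is 'A' (8.2%, diff 0.6%).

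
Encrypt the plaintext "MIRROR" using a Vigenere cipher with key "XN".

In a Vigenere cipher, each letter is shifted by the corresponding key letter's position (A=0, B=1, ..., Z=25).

Step 1: Repeat key to match plaintext length:
  Plaintext: MIRROR
  Key:       XNXNXN
Step 2: Encrypt each letter:
  M(12) + X(23) = (12+23) mod 26 = 9 = J
  I(8) + N(13) = (8+13) mod 26 = 21 = V
  R(17) + X(23) = (17+23) mod 26 = 14 = O
  R(17) + N(13) = (17+13) mod 26 = 4 = E
  O(14) + X(23) = (14+23) mod 26 = 11 = L
  R(17) + N(13) = (17+13) mod 26 = 4 = E
Ciphertext: JVOELE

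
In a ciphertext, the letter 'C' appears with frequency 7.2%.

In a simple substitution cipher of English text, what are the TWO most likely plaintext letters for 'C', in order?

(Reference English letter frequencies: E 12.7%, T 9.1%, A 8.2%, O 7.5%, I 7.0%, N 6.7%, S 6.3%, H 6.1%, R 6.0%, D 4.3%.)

Step 1: Observed frequency of 'C' is 7.2%.
Step 2: Compute distances to each reference frequency and sort:
  I (7.0%): difference = 0.2% <-- BEST
  O (7.5%): difference = 0.3% <-- RUNNER-UP
  N (6.7%): difference = 0.5%
  S (6.3%): difference = 0.9%
  A (8.2%): difference = 1.0%
Step 3: Most likely is 'I' (7.0%, diff 0.2%); second most likely is 'O' (7.5%, diff 0.3%).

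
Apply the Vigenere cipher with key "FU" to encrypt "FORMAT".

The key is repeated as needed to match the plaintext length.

Step 1: Repeat key to match plaintext length:
  Plaintext: FORMAT
  Key:       FUFUFU
Step 2: Encrypt each letter:
  F(5) + F(5) = (5+5) mod 26 = 10 = K
  O(14) + U(20) = (14+20) mod 26 = 8 = I
  R(17) + F(5) = (17+5) mod 26 = 22 = W
  M(12) + U(20) = (12+20) mod 26 = 6 = G
  A(0) + F(5) = (0+5) mod 26 = 5 = F
  T(19) + U(20) = (19+20) mod 26 = 13 = N
Ciphertext: KIWGFN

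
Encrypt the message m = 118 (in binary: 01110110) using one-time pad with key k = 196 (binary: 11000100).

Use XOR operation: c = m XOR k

Step 1: Write out the XOR operation bit by bit:
  Message: 01110110
  Key:     11000100
  XOR:     10110010
Step 2: Convert to decimal: 10110010 = 178.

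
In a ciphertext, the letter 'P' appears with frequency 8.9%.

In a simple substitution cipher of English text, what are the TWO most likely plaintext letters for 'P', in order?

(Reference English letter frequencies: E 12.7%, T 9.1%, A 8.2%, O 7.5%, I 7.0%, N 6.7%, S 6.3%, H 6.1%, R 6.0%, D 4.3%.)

Step 1: Observed frequency of 'P' is 8.9%.
Step 2: Compute distances to each reference frequency and sort:
  T (9.1%): difference = 0.2% <-- BEST
  A (8.2%): difference = 0.7% <-- RUNNER-UP
  O (7.5%): difference = 1.4%
  I (7.0%): difference = 1.9%
  N (6.7%): difference = 2.2%
Step 3: Most likely is 'T' (9.1%, diff 0.2%); second most likely is 'A' (8.2%, diff 0.7%).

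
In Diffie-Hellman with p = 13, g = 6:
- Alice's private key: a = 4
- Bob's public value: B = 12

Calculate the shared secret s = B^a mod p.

Step 1: s = B^a mod p = 12^4 mod 13.
  12^1 mod 13 = 12
  12^2 mod 13 = (12 * 12) mod 13 = 1
  12^3 mod 13 = (1 * 12) mod 13 = 12
  12^4 mod 13 = (12 * 12) mod 13 = 1
Result: shared secret = 1.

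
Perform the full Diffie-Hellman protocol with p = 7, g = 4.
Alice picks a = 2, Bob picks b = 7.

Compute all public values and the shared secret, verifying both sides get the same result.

Step 1: A = g^a mod p = 4^2 mod 7 = 2.
Step 2: B = g^b mod p = 4^7 mod 7 = 4.
Step 3: Alice computes s = B^a mod p = 4^2 mod 7 = 2.
Step 4: Bob computes s = A^b mod p = 2^7 mod 7 = 2.
Both sides agree: shared secret = 2.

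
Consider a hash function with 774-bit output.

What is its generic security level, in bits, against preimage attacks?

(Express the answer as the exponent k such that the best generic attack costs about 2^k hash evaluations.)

Step 1: The hash has a 774-bit output.
Step 2: Preimage resistance means: given a digest h(x), it should be infeasible to find any input that hashes to it.
With a 774-bit output there are 2^774 possible digests, so a generic brute-force preimage search costs about 2^774 evaluations.
Step 3: Security level = 774 bits.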